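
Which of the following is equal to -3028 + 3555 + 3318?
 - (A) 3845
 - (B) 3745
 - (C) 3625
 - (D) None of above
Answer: A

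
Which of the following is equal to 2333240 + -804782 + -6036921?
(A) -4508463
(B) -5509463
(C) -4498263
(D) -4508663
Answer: A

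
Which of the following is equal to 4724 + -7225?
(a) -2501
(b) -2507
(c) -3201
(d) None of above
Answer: a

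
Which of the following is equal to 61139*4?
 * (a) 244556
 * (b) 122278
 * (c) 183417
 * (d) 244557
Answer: a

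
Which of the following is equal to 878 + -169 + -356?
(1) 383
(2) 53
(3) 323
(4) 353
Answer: 4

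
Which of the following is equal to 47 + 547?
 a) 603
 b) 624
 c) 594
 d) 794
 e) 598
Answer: c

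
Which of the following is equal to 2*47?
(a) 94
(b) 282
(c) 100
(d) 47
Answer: a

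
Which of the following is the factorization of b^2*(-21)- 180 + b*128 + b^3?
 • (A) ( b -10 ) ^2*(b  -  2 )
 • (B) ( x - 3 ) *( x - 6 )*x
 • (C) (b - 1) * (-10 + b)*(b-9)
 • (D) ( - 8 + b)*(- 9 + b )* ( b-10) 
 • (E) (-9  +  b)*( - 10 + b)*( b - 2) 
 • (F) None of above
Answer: E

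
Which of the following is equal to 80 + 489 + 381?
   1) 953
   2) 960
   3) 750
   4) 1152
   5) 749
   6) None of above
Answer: 6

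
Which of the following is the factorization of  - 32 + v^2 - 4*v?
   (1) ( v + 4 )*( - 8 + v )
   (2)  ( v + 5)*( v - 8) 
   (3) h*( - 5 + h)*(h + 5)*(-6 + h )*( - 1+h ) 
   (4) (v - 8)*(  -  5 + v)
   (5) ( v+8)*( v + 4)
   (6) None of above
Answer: 1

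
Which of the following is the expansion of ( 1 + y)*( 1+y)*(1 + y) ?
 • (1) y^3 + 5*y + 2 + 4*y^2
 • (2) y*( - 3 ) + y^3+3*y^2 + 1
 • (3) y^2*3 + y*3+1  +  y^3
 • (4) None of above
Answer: 3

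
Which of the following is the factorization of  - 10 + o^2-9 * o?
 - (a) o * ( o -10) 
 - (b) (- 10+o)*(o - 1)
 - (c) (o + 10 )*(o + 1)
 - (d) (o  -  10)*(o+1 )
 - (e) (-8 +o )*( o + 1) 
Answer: d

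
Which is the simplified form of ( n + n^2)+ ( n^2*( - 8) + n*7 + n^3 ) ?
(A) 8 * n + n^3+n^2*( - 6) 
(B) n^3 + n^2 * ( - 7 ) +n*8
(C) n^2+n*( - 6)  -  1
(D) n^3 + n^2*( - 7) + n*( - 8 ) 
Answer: B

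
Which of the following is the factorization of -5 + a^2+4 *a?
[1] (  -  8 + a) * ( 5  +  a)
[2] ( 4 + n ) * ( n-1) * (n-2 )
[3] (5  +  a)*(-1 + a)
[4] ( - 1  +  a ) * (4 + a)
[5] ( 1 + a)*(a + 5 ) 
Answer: 3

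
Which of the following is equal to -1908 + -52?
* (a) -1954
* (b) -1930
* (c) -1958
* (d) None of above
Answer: d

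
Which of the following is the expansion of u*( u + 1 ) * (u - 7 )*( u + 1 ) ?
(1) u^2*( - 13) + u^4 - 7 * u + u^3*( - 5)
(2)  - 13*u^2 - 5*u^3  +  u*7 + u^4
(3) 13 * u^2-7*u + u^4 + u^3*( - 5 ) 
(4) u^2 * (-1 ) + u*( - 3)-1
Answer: 1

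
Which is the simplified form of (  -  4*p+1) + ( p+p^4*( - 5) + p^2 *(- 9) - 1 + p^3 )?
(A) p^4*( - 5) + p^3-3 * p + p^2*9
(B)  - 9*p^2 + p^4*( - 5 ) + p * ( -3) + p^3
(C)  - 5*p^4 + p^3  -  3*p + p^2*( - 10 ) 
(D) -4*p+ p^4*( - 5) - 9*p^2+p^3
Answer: B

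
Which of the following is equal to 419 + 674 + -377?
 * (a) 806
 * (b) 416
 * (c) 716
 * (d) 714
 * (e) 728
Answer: c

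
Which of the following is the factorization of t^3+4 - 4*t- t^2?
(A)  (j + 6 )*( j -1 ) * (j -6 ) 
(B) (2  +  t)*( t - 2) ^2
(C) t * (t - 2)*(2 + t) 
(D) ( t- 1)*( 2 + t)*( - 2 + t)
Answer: D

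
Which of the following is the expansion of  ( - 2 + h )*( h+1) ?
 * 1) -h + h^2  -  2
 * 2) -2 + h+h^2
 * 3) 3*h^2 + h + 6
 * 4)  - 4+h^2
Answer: 1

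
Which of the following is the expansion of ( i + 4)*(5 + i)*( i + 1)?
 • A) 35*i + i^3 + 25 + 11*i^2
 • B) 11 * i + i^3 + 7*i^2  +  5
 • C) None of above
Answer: C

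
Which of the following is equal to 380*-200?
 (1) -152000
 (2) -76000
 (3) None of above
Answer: 2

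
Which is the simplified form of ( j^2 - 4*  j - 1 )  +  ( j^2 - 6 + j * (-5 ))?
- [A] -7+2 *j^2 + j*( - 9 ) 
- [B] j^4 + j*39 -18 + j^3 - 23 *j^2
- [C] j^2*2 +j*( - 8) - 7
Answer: A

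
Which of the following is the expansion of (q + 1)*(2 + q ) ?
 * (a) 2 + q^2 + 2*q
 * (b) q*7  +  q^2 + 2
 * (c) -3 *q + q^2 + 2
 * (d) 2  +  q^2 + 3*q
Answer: d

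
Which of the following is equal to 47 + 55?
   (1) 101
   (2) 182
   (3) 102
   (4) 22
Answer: 3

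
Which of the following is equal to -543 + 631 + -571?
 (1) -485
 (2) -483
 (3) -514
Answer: 2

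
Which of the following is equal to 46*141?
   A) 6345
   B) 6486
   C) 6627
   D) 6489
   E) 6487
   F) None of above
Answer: B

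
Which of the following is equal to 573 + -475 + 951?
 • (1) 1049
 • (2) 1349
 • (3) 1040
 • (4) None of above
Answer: 1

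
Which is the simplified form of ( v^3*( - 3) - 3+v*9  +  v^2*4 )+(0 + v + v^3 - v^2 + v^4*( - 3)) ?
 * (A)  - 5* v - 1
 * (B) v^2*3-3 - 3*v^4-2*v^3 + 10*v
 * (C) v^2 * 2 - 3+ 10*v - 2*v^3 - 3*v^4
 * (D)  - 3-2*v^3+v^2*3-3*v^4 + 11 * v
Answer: B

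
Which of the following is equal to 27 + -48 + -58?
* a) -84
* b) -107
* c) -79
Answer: c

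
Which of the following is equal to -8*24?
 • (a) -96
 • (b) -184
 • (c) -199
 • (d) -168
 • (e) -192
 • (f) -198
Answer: e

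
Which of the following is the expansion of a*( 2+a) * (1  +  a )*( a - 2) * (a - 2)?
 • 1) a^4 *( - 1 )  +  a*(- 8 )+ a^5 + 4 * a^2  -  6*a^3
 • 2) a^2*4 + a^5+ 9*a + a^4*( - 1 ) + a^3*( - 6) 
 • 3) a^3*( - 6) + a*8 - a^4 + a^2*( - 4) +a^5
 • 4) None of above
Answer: 4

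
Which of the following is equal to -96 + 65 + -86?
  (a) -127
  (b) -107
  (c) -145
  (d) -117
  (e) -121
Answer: d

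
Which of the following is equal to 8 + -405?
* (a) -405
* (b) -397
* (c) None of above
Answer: b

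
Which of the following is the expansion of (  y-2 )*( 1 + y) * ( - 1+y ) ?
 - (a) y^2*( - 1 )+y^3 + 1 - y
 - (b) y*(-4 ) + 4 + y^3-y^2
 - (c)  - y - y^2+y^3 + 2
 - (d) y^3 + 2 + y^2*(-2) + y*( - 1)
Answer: d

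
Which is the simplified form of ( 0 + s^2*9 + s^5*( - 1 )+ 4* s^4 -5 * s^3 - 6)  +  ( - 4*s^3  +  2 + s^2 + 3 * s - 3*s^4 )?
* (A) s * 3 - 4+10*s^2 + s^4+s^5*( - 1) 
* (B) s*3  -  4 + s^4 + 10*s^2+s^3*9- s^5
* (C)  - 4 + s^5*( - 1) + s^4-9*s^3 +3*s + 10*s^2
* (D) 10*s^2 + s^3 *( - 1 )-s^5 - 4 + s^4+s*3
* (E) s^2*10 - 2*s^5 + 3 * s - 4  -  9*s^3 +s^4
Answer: C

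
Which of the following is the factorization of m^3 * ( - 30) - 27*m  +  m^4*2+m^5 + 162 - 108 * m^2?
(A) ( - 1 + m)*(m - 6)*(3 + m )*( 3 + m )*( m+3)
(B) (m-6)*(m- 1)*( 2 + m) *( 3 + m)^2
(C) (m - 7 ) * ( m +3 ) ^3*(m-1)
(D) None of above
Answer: A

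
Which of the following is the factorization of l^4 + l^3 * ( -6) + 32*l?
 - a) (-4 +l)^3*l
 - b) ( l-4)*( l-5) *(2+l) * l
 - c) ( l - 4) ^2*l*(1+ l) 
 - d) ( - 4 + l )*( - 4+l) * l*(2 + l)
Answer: d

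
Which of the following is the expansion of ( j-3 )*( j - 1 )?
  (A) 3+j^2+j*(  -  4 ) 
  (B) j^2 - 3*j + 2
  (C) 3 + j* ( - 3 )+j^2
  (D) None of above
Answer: A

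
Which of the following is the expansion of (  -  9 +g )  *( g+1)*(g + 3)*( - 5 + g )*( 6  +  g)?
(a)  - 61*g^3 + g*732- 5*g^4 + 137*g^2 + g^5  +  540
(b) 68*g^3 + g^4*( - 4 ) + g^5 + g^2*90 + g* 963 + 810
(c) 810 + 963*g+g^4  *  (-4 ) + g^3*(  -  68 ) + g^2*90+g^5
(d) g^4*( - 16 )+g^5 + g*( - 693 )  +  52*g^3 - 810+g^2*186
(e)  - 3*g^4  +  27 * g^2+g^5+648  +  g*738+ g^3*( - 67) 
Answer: c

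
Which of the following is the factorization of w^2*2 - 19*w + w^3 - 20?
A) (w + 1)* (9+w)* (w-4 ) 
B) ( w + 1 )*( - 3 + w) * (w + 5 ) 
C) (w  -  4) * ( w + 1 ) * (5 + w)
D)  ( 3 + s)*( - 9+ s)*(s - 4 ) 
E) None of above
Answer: C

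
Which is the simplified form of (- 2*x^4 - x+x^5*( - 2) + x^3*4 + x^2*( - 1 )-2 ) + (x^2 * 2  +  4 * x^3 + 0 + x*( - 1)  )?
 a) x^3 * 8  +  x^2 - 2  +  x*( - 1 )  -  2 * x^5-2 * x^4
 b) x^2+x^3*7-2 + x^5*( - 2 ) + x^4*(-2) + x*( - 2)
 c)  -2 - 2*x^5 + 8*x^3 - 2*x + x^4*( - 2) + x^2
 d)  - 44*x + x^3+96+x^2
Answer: c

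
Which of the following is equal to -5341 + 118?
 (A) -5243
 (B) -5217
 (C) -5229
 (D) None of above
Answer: D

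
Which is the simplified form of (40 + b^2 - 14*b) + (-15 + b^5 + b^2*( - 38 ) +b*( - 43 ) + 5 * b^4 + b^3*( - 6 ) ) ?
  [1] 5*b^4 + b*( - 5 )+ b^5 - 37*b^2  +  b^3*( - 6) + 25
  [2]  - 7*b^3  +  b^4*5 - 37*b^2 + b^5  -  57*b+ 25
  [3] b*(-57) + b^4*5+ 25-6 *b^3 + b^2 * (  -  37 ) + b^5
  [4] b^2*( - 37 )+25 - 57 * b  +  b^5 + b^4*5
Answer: 3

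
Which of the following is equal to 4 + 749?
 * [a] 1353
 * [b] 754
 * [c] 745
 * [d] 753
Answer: d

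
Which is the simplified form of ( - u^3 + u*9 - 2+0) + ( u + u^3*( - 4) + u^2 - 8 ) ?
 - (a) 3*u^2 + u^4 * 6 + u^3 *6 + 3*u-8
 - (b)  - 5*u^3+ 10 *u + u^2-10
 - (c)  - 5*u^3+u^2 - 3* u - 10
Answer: b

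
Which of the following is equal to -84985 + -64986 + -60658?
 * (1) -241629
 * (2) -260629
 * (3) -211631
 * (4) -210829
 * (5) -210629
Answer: 5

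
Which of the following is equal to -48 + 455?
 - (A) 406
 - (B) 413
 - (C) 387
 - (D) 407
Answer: D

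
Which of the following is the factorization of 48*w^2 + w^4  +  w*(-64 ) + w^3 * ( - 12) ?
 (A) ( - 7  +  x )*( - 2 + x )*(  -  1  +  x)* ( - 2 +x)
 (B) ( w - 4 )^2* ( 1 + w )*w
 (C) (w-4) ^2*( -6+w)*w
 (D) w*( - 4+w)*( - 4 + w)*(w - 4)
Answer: D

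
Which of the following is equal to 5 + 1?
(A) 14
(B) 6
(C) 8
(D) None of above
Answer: B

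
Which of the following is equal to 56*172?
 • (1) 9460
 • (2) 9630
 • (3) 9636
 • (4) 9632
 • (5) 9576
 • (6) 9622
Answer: 4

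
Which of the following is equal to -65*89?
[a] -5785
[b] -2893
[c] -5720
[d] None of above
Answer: a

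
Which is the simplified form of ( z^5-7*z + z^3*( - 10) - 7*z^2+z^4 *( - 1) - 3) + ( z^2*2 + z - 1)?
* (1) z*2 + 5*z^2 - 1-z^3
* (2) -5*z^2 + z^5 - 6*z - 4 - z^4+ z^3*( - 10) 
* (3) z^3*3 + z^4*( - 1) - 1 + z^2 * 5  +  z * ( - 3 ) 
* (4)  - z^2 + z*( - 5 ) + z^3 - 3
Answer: 2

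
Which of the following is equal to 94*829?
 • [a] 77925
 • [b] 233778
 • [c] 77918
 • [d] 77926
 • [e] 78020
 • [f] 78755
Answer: d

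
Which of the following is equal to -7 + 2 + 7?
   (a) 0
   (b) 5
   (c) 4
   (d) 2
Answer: d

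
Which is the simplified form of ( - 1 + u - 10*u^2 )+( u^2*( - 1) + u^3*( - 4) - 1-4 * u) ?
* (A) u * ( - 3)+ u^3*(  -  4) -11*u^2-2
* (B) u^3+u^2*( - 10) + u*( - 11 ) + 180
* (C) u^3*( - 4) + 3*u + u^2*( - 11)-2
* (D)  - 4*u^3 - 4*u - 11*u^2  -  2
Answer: A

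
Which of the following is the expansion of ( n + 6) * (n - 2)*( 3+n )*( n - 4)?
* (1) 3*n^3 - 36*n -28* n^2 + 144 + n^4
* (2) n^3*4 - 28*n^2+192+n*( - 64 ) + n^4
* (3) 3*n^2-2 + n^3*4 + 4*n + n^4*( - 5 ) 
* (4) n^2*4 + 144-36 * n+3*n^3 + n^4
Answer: 1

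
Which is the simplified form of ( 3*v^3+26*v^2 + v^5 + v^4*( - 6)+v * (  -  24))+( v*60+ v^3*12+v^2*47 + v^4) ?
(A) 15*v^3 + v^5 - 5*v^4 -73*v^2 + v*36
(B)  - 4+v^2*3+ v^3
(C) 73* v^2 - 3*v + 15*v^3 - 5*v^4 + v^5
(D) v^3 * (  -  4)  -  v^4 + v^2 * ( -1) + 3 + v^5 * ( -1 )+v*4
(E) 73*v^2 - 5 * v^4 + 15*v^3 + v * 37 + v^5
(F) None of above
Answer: F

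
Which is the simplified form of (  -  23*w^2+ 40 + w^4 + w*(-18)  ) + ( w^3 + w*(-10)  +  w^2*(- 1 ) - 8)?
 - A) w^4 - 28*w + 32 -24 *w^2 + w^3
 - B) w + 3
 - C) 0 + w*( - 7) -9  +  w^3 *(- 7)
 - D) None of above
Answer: A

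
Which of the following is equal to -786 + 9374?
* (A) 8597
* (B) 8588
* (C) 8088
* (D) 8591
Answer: B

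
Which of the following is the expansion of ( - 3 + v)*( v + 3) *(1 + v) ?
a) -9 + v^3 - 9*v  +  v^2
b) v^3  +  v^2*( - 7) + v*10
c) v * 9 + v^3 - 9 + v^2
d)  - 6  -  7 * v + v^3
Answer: a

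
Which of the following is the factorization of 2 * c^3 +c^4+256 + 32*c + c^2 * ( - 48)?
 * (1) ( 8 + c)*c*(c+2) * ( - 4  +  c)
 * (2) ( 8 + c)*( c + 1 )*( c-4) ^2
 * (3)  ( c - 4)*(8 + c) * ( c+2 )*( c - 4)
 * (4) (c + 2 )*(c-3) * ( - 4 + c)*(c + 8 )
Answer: 3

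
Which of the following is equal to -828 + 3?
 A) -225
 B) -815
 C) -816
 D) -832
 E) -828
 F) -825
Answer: F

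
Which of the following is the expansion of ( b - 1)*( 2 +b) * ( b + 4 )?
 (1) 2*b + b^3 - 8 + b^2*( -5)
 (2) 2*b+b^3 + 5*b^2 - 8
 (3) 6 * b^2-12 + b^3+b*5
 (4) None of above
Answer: 2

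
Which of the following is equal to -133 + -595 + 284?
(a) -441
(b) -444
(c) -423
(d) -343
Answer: b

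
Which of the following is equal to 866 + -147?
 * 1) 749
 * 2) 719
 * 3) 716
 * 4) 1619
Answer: 2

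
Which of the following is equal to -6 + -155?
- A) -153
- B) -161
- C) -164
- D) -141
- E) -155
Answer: B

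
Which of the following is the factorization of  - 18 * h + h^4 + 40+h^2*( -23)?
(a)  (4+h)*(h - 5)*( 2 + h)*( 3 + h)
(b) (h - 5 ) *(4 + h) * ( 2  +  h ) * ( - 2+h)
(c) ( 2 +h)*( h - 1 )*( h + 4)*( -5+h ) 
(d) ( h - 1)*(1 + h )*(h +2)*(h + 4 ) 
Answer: c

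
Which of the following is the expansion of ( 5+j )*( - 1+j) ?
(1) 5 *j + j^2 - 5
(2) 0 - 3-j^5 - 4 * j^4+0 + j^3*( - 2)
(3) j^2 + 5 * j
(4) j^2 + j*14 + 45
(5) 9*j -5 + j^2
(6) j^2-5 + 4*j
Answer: 6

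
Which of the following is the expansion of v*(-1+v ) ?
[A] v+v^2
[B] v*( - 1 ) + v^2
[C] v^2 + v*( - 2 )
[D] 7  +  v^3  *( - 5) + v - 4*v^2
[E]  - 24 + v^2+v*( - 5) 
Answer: B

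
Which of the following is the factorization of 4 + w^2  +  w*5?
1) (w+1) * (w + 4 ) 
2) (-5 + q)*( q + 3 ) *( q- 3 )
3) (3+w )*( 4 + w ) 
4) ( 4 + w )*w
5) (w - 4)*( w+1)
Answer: 1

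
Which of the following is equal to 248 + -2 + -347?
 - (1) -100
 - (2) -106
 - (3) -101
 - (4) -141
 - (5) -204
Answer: 3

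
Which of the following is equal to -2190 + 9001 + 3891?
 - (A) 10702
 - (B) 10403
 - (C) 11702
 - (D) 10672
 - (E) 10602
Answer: A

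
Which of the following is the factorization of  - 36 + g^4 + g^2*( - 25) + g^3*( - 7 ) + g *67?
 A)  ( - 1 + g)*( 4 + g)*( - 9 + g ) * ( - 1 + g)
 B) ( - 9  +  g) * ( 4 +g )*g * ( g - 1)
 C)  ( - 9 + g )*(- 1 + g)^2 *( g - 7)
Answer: A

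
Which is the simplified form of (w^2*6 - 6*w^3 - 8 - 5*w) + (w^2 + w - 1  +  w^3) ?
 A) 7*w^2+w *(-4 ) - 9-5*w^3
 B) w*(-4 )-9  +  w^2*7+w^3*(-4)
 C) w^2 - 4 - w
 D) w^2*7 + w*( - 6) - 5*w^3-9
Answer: A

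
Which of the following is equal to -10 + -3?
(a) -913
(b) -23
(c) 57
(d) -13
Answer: d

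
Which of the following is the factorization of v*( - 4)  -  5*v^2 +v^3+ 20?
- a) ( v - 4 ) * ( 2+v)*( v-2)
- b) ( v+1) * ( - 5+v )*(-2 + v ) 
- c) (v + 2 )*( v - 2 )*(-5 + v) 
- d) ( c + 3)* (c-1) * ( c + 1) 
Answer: c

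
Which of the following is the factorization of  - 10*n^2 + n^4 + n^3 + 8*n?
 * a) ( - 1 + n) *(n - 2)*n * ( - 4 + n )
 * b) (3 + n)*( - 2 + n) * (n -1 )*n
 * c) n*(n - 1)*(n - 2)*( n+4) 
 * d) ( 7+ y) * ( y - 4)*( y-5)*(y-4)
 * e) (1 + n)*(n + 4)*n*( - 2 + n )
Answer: c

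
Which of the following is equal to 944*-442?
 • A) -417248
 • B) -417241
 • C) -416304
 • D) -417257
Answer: A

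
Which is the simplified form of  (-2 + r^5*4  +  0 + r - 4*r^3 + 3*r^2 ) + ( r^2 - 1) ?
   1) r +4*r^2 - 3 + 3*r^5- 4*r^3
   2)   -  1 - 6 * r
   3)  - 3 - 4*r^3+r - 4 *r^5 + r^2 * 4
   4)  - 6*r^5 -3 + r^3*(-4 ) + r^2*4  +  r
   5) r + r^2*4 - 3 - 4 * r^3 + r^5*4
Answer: 5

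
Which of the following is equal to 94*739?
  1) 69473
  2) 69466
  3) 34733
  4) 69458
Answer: 2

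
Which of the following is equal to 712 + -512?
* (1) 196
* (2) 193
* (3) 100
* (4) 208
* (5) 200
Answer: 5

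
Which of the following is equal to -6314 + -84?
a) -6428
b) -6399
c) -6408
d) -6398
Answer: d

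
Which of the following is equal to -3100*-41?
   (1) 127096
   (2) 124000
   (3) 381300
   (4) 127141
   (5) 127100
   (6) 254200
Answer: 5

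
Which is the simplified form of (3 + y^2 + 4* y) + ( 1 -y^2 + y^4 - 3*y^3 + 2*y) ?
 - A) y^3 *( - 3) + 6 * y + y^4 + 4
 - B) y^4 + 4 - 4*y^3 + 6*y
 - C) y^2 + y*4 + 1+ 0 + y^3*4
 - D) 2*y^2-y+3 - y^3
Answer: A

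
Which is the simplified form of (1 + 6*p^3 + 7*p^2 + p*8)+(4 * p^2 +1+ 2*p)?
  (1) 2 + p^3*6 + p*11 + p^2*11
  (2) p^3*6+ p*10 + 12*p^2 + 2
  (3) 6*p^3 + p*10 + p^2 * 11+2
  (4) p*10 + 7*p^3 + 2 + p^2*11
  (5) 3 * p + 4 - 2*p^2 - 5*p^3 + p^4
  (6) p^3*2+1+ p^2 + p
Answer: 3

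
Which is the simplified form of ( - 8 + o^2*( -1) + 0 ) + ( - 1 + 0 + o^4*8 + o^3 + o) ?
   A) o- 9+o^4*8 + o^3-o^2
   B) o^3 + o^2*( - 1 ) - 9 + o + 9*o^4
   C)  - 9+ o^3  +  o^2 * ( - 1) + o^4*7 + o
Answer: A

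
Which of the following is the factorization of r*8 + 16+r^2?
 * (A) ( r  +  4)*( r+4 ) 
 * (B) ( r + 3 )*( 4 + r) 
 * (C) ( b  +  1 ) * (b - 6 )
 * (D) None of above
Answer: A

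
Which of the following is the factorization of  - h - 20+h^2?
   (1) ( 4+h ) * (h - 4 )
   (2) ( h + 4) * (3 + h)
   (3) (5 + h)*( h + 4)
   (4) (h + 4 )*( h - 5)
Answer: 4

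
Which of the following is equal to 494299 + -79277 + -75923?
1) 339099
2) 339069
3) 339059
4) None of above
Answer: 1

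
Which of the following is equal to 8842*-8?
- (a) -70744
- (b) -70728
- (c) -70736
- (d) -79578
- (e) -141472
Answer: c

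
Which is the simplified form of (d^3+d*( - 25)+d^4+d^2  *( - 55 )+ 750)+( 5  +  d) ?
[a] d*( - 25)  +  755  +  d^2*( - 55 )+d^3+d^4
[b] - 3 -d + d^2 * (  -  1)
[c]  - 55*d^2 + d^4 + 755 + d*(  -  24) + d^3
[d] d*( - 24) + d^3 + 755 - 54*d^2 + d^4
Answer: c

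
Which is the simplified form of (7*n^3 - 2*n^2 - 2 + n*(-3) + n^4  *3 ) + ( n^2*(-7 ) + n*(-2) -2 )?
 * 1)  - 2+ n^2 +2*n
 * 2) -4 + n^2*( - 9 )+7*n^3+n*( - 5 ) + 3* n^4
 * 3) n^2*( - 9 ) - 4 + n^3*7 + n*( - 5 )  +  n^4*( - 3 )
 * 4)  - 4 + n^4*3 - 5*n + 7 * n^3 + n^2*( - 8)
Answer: 2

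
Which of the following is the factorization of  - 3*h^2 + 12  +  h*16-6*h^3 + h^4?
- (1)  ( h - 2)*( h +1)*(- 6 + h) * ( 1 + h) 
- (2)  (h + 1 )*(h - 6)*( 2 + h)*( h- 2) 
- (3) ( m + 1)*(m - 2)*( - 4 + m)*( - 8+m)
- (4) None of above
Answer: 1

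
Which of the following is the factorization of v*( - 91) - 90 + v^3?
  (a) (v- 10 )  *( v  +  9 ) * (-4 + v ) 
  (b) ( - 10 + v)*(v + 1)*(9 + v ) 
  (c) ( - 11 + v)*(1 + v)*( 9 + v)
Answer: b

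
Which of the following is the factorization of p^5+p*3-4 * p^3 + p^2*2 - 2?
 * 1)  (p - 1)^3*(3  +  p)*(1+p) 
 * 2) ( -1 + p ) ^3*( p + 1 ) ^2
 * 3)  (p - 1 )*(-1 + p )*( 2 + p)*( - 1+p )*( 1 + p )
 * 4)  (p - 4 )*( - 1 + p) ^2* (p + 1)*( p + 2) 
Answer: 3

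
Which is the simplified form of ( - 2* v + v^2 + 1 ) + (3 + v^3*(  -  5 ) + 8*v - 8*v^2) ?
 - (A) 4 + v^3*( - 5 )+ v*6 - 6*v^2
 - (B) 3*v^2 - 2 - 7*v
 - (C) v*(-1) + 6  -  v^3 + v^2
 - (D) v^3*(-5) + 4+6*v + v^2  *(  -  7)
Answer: D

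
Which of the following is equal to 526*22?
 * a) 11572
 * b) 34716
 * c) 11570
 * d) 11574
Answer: a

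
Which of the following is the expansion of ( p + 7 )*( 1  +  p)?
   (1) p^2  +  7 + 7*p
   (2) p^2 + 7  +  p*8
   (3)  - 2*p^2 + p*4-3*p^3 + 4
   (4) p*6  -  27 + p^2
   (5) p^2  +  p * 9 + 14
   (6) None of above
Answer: 2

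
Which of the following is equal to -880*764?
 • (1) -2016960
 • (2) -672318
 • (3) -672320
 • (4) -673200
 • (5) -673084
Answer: 3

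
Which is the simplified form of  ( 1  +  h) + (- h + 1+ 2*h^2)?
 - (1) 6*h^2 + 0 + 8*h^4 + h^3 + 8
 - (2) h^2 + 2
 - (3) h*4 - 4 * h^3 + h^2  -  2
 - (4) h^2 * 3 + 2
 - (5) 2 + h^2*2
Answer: 5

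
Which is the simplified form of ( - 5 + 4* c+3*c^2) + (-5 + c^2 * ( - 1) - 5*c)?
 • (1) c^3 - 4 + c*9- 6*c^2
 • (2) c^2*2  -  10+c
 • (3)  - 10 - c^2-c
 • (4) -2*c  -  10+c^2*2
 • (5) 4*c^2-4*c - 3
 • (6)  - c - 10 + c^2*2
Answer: 6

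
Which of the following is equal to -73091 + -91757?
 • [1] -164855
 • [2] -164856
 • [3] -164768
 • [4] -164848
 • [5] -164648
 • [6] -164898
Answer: 4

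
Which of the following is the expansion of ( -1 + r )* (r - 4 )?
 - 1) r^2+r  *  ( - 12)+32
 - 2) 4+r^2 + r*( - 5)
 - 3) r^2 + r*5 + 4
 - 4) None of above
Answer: 2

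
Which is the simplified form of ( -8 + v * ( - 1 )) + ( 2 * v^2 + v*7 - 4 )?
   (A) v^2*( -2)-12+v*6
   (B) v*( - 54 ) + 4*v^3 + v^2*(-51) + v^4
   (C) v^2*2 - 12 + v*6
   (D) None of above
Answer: C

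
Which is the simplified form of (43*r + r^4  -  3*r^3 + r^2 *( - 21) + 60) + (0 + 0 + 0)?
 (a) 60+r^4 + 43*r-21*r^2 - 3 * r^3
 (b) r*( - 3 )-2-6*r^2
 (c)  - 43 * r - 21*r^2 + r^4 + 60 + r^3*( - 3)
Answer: a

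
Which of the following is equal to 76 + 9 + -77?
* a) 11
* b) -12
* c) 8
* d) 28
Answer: c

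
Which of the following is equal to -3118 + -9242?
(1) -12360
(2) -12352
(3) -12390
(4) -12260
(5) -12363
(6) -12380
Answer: 1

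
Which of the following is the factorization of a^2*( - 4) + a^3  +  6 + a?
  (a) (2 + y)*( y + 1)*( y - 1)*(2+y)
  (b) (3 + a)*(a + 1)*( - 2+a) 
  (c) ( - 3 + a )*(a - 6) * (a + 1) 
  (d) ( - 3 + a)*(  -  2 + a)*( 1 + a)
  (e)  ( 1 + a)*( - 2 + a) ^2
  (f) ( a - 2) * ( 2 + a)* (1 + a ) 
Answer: d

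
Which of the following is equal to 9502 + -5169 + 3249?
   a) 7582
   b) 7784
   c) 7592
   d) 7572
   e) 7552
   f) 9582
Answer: a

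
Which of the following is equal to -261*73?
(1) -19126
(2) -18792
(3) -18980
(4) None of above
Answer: 4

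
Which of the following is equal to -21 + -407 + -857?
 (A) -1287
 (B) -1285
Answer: B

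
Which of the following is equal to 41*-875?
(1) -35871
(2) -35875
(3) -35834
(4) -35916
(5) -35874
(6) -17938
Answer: 2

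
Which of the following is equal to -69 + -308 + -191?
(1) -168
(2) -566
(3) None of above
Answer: 3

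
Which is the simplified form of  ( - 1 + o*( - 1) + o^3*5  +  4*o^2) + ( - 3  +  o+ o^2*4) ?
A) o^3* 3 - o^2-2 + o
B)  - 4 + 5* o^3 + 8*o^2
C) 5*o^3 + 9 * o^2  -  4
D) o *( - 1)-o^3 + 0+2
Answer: B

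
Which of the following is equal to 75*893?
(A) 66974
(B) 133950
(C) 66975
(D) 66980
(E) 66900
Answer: C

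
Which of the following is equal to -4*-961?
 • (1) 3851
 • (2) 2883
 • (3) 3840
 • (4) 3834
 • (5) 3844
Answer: 5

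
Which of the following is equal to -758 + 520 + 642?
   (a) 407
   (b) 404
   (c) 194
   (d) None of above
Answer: b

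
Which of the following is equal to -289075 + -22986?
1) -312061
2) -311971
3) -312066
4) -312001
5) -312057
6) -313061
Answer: 1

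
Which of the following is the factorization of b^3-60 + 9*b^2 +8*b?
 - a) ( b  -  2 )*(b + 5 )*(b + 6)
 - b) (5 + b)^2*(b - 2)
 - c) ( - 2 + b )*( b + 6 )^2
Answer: a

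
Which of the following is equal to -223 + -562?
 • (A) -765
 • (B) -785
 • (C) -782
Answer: B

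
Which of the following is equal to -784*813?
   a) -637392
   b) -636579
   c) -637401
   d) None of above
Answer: a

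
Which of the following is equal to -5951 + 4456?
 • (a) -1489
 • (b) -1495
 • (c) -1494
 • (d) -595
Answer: b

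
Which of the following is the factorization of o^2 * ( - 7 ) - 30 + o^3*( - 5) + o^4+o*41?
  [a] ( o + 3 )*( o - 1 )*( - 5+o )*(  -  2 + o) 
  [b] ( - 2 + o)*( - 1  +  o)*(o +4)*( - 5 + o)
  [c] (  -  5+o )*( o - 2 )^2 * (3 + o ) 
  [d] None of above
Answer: a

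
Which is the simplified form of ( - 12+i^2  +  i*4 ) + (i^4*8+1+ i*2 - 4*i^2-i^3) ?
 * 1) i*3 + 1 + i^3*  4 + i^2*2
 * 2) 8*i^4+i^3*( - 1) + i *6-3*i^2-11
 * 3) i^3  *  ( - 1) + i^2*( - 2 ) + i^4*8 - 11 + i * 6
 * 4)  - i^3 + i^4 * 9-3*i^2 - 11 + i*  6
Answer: 2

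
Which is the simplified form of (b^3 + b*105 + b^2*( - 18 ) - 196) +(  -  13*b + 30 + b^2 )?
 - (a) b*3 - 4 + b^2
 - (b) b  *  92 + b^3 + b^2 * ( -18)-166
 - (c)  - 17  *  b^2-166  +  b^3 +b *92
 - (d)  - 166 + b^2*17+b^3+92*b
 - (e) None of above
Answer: c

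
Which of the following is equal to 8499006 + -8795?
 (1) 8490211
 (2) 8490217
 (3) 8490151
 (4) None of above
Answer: 1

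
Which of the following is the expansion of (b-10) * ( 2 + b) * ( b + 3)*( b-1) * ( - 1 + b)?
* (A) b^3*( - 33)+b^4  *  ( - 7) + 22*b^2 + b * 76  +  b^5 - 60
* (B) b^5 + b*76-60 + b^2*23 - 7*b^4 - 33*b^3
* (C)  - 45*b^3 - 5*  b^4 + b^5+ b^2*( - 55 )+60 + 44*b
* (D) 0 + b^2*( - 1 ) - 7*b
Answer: B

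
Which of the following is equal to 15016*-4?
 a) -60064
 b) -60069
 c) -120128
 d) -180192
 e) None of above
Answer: a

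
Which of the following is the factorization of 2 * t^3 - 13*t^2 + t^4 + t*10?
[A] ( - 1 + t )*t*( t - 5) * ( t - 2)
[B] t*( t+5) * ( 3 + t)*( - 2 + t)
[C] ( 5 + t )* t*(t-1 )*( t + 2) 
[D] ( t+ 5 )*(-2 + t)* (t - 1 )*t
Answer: D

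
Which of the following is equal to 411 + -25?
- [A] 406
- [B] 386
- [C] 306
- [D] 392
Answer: B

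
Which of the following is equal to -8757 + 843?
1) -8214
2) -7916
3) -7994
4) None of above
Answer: 4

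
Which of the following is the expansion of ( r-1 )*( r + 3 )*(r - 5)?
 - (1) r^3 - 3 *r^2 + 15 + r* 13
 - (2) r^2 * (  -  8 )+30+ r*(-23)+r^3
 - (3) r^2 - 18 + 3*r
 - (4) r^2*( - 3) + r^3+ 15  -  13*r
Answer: 4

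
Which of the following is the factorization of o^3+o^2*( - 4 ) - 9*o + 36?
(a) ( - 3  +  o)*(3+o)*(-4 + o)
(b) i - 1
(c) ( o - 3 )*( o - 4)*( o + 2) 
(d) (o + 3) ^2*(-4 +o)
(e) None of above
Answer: a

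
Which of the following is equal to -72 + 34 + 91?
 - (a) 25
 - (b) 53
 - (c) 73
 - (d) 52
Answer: b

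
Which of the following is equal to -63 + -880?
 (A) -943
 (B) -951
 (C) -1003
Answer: A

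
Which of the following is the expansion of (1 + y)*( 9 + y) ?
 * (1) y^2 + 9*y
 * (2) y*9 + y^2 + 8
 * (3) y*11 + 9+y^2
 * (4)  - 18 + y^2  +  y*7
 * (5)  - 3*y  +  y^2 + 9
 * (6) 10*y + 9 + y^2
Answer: 6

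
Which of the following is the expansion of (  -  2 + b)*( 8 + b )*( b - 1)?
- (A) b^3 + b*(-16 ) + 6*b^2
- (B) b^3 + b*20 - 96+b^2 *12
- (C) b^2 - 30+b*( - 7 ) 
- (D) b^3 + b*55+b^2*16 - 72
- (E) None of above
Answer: E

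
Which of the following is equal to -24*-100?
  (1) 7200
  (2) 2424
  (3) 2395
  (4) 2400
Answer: 4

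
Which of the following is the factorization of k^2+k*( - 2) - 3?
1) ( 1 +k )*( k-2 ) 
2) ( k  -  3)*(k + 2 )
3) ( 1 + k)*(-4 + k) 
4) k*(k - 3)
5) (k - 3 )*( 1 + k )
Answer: 5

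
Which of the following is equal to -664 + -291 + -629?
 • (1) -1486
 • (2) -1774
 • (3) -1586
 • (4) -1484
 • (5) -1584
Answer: 5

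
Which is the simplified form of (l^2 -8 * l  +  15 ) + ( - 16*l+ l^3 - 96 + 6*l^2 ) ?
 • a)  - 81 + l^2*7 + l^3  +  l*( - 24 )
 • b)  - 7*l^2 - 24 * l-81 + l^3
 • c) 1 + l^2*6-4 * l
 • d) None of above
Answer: a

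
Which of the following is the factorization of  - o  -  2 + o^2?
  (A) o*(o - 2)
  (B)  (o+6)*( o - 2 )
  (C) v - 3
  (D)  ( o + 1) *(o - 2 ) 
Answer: D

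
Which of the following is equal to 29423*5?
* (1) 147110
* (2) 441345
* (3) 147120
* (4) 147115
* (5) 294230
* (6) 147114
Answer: 4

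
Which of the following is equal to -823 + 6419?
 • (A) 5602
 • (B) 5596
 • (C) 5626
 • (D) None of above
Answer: B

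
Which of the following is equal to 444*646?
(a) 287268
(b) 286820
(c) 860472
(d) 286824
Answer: d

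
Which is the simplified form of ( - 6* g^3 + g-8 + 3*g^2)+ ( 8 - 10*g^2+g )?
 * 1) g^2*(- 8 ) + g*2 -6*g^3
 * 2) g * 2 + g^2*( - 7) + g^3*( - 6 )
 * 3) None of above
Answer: 2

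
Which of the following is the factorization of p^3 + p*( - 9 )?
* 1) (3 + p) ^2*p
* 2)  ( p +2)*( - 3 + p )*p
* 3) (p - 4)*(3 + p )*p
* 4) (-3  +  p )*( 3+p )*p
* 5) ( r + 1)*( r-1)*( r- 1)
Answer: 4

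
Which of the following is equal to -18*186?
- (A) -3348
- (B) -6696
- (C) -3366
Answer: A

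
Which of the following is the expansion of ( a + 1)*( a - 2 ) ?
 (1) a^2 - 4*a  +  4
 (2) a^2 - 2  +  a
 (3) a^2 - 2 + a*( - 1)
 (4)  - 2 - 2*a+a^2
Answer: 3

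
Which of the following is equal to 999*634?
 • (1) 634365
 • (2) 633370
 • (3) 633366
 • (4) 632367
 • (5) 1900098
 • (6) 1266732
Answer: 3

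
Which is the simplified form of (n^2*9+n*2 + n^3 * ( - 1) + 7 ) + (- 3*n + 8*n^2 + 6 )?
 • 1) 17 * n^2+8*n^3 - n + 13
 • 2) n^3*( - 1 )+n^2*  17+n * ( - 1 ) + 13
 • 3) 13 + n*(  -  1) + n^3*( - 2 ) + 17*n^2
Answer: 2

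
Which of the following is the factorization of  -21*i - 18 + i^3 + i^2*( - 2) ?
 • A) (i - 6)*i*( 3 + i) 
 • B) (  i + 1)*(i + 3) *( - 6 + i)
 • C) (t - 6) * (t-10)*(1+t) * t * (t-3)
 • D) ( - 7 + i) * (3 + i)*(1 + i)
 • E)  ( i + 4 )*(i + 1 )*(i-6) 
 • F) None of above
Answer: B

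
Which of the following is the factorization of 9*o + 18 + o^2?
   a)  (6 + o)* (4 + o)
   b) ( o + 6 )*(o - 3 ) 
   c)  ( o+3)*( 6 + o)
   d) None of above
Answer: c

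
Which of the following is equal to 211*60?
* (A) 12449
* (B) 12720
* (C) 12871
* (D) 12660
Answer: D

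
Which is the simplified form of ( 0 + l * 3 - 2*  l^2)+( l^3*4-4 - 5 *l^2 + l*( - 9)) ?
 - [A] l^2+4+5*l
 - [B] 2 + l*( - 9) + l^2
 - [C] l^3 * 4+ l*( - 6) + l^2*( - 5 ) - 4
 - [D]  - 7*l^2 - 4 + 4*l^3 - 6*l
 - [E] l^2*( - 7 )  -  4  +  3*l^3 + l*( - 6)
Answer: D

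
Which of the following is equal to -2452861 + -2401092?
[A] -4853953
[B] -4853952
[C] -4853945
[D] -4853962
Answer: A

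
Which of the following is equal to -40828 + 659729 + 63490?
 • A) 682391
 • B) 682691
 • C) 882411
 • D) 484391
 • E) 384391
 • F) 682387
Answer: A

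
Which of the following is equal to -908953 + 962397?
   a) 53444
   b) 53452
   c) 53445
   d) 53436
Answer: a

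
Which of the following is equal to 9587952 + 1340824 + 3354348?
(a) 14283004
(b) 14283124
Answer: b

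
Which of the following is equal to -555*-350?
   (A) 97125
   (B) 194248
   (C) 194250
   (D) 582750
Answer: C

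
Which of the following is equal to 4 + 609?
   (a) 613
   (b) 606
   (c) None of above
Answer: a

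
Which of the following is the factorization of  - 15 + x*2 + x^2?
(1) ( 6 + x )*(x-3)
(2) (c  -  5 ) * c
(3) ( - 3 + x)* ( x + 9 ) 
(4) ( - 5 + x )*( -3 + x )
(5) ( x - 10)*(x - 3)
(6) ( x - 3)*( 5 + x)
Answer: 6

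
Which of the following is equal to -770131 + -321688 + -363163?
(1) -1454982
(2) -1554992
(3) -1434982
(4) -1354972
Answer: 1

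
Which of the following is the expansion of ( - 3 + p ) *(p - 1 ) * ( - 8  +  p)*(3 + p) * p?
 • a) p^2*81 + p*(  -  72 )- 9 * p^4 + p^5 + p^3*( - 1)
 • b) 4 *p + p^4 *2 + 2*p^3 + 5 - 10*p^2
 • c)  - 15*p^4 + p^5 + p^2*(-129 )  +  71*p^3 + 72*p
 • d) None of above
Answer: a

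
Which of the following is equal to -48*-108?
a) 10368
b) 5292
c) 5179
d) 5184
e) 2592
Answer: d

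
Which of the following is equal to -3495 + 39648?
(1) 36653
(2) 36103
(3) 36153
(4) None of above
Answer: 3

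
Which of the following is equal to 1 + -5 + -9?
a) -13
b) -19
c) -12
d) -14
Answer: a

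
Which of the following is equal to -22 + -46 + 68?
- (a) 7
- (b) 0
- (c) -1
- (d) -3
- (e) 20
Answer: b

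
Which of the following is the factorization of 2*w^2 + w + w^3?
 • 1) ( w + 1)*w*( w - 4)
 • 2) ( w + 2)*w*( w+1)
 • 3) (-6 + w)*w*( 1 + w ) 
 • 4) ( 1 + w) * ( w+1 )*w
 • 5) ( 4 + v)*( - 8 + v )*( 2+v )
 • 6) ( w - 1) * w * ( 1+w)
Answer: 4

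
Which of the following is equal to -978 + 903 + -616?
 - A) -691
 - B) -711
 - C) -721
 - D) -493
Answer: A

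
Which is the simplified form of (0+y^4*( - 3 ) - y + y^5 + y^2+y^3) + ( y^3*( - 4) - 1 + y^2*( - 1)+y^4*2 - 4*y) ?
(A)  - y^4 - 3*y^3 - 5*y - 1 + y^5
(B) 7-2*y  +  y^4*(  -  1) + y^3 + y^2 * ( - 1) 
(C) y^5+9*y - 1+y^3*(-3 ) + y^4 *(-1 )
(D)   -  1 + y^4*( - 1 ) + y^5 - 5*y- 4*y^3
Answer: A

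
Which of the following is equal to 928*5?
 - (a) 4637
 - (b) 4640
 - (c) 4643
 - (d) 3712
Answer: b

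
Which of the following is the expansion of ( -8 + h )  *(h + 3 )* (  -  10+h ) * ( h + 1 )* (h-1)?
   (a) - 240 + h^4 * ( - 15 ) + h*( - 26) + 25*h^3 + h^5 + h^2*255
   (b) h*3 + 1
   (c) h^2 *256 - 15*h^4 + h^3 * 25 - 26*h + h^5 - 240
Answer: a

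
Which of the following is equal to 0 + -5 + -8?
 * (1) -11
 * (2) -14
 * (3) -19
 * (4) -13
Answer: 4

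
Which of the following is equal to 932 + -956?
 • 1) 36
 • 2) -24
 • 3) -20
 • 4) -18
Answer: 2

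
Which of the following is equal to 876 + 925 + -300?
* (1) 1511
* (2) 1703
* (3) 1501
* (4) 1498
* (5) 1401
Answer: 3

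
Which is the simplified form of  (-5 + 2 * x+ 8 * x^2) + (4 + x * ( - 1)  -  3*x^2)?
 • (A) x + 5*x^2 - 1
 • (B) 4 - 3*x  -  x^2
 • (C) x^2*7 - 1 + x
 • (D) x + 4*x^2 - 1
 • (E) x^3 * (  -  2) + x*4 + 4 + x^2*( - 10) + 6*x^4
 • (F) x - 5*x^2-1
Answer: A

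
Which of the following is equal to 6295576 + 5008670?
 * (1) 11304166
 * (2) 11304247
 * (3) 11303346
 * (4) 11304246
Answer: 4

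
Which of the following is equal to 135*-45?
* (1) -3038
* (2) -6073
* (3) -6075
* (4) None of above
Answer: 3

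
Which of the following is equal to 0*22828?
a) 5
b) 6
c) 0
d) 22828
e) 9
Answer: c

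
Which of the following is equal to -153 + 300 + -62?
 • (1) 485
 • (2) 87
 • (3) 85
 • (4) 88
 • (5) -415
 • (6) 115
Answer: 3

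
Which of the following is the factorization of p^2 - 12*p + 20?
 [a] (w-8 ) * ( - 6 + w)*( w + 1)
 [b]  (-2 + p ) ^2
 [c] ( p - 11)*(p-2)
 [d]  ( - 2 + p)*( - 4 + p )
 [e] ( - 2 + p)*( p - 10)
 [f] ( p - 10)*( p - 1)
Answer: e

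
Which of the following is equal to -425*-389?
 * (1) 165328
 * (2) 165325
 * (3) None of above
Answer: 2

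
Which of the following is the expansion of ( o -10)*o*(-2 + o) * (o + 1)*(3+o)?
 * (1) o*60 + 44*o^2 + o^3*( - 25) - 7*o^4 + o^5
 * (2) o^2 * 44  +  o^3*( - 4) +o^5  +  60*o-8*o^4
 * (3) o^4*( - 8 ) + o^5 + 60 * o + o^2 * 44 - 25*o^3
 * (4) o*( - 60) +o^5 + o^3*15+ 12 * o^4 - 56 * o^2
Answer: 3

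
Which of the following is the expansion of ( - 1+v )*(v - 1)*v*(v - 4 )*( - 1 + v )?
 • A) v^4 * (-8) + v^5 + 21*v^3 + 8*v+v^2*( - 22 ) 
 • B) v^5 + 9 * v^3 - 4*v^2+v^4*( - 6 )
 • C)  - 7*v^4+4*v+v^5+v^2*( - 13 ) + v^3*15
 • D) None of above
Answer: C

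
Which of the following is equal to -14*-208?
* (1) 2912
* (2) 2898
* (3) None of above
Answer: 1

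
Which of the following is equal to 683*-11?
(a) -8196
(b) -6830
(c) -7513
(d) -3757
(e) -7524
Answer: c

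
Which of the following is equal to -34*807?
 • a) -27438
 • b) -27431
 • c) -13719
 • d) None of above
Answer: a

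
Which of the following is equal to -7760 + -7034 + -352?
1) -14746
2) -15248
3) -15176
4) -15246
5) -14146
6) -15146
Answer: 6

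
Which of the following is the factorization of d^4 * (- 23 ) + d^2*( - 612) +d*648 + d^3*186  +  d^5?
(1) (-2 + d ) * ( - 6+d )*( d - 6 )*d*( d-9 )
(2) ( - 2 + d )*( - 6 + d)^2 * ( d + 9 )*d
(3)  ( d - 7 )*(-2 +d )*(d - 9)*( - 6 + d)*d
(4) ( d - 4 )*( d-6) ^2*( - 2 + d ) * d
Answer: 1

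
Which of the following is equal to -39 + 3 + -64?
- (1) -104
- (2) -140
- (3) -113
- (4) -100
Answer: 4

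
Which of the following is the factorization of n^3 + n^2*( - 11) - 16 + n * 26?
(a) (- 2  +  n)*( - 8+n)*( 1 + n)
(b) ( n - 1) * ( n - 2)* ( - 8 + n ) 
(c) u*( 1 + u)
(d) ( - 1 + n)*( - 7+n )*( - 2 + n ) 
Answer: b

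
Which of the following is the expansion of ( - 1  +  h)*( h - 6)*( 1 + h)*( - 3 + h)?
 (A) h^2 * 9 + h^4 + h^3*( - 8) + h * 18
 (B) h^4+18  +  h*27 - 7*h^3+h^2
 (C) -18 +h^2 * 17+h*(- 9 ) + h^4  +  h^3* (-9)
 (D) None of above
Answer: D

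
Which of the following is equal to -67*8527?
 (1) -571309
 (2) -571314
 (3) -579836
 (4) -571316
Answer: 1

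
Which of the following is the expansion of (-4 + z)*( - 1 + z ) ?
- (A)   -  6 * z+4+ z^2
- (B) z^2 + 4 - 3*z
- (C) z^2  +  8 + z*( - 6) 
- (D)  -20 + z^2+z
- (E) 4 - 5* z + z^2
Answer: E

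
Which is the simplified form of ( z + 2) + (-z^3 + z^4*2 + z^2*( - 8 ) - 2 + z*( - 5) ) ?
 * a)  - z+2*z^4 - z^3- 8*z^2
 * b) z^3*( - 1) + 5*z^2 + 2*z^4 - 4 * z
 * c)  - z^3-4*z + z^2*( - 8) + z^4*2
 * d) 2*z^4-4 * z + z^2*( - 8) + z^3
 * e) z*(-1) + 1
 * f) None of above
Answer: c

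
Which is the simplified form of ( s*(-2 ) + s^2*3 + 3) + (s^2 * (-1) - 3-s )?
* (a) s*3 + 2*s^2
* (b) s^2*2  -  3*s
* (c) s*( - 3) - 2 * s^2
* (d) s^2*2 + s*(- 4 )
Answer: b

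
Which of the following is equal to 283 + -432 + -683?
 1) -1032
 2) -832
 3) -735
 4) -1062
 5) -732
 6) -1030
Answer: 2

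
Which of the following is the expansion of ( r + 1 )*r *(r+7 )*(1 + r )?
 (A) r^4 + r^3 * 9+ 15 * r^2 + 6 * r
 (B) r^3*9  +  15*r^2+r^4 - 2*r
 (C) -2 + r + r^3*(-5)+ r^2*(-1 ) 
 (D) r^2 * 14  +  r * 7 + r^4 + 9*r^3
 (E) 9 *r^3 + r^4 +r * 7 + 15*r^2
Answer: E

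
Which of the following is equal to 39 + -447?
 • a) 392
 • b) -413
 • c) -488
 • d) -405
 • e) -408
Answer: e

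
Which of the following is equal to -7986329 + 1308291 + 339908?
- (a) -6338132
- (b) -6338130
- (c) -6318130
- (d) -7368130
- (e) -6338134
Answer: b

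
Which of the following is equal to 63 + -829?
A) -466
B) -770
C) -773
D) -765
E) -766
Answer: E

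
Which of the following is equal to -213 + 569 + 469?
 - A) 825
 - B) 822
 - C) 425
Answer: A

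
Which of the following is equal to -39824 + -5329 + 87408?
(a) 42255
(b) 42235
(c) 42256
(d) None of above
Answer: a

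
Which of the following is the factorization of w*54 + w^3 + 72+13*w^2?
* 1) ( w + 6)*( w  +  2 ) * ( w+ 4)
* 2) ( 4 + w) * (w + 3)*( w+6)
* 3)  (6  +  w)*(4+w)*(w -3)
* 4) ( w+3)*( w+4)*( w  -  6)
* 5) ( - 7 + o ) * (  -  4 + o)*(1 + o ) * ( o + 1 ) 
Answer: 2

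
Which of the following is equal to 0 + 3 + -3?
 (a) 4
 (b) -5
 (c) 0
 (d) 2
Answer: c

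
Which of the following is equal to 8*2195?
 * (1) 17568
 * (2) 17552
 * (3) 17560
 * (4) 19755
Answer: 3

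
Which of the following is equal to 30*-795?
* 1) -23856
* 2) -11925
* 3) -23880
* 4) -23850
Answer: 4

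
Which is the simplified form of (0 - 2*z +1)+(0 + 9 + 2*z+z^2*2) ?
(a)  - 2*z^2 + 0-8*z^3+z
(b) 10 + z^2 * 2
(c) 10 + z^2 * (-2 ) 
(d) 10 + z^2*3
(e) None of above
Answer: b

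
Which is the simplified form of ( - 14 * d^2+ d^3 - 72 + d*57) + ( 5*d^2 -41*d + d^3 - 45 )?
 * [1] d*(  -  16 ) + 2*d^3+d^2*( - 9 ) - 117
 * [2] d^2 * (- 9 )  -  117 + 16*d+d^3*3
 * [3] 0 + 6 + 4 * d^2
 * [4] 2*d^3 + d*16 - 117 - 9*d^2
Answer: 4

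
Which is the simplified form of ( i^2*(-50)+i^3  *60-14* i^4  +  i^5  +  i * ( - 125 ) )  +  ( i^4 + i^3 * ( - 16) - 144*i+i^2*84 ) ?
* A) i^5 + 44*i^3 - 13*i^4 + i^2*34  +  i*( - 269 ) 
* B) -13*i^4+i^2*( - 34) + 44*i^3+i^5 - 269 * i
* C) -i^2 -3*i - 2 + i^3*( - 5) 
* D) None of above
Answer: A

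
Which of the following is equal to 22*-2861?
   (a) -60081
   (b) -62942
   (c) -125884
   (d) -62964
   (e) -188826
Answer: b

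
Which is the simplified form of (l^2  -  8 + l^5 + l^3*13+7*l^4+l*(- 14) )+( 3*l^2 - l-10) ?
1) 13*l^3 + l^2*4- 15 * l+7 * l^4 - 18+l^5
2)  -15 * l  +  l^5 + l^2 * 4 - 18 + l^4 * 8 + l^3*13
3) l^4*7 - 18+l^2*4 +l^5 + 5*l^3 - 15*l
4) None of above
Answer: 1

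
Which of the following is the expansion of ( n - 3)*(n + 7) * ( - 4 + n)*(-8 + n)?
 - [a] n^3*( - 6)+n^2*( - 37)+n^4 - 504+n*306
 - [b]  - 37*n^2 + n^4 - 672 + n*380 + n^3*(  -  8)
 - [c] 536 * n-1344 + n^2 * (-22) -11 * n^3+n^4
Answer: b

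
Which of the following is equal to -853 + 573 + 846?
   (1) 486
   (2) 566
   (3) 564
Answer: 2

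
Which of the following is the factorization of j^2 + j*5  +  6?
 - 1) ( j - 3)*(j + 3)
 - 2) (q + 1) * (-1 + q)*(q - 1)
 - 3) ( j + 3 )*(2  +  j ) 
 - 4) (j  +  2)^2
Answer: 3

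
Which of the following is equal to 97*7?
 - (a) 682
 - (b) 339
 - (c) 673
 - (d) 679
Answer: d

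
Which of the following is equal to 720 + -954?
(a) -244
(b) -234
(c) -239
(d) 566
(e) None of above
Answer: b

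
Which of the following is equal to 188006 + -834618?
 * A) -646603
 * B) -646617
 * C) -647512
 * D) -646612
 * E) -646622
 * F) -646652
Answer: D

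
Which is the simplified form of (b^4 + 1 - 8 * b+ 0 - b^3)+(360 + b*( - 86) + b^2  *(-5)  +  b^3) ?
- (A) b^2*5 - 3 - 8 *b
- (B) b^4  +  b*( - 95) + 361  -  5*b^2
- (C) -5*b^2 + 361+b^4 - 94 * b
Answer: C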